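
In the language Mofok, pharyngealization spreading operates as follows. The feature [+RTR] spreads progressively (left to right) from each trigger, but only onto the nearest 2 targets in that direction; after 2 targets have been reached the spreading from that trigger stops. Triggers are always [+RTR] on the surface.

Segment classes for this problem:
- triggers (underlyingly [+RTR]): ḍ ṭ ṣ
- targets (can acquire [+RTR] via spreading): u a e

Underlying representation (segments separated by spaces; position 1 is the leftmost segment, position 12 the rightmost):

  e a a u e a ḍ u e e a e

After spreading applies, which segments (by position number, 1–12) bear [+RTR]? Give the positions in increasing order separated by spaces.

From /ḍ/ at 7 rightward: 8 /u/ → [+RTR]; 9 /e/ → [+RTR]; bound reached.
Targets with no active source: positions 1 2 3 4 5 6 10 11 12 stay [-emphatic].

7 8 9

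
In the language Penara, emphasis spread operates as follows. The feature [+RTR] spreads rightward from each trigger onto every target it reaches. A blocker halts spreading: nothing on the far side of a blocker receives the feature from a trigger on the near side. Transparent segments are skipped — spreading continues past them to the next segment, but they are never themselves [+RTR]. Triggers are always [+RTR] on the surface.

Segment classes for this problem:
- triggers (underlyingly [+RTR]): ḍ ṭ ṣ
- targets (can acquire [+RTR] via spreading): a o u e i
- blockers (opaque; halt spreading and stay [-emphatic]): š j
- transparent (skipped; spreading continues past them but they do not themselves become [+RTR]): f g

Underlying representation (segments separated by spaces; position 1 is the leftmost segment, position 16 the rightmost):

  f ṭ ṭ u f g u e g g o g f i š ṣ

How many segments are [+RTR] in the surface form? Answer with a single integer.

From /ṭ/ at 2 rightward: 3 /ṭ/ is itself a trigger — this domain ends here.
From /ṭ/ at 3 rightward: 4 /u/ → [+RTR]; 5 /f/ transparent; 6 /g/ transparent; 7 /u/ → [+RTR]; 8 /e/ → [+RTR]; 9 /g/ transparent; 10 /g/ transparent; 11 /o/ → [+RTR]; 12 /g/ transparent; 13 /f/ transparent; 14 /i/ → [+RTR]; 15 /š/ blocks.
From /ṣ/ at 16 rightward: word edge.
[+RTR] positions on the surface: 2 3 4 7 8 11 14 16.

8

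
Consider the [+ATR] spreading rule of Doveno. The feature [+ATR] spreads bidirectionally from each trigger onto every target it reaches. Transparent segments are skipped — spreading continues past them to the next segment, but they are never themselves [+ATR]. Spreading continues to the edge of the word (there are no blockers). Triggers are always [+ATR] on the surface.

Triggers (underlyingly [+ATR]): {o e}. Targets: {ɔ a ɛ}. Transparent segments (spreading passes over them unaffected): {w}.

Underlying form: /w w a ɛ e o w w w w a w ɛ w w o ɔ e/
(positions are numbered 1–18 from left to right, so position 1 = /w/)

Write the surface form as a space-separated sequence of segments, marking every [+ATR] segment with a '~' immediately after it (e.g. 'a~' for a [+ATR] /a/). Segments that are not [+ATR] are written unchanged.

From /e/ at 5 rightward: 6 /o/ is itself a trigger — this domain ends here.
From /e/ at 5 leftward: 4 /ɛ/ → [+ATR]; 3 /a/ → [+ATR]; 2 /w/ transparent; 1 /w/ transparent; word edge.
From /o/ at 6 rightward: 7 /w/ transparent; 8 /w/ transparent; 9 /w/ transparent; 10 /w/ transparent; 11 /a/ → [+ATR]; 12 /w/ transparent; 13 /ɛ/ → [+ATR]; 14 /w/ transparent; 15 /w/ transparent; 16 /o/ is itself a trigger — this domain ends here.
From /o/ at 6 leftward: 5 /e/ is itself a trigger — this domain ends here.
From /o/ at 16 rightward: 17 /ɔ/ → [+ATR]; 18 /e/ is itself a trigger — this domain ends here.
From /o/ at 16 leftward: 15 /w/ transparent; 14 /w/ transparent; 13 /ɛ/ → [+ATR]; 12 /w/ transparent; 11 /a/ → [+ATR]; 10 /w/ transparent; 9 /w/ transparent; 8 /w/ transparent; 7 /w/ transparent; 6 /o/ is itself a trigger — this domain ends here.
From /e/ at 18 rightward: word edge.
From /e/ at 18 leftward: 17 /ɔ/ → [+ATR]; 16 /o/ is itself a trigger — this domain ends here.
[+ATR] positions on the surface: 3 4 5 6 11 13 16 17 18.

w w a~ ɛ~ e~ o~ w w w w a~ w ɛ~ w w o~ ɔ~ e~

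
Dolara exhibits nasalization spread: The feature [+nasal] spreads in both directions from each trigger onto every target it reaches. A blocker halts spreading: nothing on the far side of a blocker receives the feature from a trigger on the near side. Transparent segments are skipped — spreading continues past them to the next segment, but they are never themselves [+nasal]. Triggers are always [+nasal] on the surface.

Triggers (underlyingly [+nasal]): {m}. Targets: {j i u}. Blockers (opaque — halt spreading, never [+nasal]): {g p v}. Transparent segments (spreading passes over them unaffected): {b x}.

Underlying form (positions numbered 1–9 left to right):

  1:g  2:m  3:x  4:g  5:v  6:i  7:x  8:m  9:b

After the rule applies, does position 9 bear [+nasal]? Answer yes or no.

From /m/ at 2 rightward: 3 /x/ transparent; 4 /g/ blocks.
From /m/ at 2 leftward: 1 /g/ blocks.
From /m/ at 8 rightward: 9 /b/ transparent; word edge.
From /m/ at 8 leftward: 7 /x/ transparent; 6 /i/ → [+nasal]; 5 /v/ blocks.
[+nasal] positions on the surface: 2 6 8.

no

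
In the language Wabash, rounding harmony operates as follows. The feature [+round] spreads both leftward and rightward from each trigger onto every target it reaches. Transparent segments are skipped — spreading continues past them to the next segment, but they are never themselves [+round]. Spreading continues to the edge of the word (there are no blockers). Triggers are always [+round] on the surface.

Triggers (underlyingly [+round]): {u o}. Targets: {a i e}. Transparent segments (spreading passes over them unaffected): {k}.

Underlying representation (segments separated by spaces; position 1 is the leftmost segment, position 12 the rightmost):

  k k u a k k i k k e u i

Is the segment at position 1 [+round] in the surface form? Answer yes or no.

no

From /u/ at 3 rightward: 4 /a/ → [+round]; 5 /k/ transparent; 6 /k/ transparent; 7 /i/ → [+round]; 8 /k/ transparent; 9 /k/ transparent; 10 /e/ → [+round]; 11 /u/ is itself a trigger — this domain ends here.
From /u/ at 3 leftward: 2 /k/ transparent; 1 /k/ transparent; word edge.
From /u/ at 11 rightward: 12 /i/ → [+round]; word edge.
From /u/ at 11 leftward: 10 /e/ → [+round]; 9 /k/ transparent; 8 /k/ transparent; 7 /i/ → [+round]; 6 /k/ transparent; 5 /k/ transparent; 4 /a/ → [+round]; 3 /u/ is itself a trigger — this domain ends here.
[+round] positions on the surface: 3 4 7 10 11 12.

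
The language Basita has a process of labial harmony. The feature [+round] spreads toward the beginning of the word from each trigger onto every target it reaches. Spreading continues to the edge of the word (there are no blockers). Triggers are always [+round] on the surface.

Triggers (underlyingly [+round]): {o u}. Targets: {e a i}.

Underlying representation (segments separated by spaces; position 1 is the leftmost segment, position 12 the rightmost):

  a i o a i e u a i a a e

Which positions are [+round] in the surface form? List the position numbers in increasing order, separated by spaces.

1 2 3 4 5 6 7

From /o/ at 3 leftward: 2 /i/ → [+round]; 1 /a/ → [+round]; word edge.
From /u/ at 7 leftward: 6 /e/ → [+round]; 5 /i/ → [+round]; 4 /a/ → [+round]; 3 /o/ is itself a trigger — this domain ends here.
Targets with no active source: positions 8 9 10 11 12 stay [-round].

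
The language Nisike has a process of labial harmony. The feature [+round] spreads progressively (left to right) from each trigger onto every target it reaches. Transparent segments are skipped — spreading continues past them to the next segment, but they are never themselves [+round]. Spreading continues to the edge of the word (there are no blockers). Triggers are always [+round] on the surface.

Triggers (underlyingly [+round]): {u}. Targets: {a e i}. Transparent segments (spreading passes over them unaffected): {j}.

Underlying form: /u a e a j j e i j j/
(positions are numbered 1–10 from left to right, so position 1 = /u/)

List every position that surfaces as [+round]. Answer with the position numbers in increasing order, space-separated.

From /u/ at 1 rightward: 2 /a/ → [+round]; 3 /e/ → [+round]; 4 /a/ → [+round]; 5 /j/ transparent; 6 /j/ transparent; 7 /e/ → [+round]; 8 /i/ → [+round]; 9 /j/ transparent; 10 /j/ transparent; word edge.

1 2 3 4 7 8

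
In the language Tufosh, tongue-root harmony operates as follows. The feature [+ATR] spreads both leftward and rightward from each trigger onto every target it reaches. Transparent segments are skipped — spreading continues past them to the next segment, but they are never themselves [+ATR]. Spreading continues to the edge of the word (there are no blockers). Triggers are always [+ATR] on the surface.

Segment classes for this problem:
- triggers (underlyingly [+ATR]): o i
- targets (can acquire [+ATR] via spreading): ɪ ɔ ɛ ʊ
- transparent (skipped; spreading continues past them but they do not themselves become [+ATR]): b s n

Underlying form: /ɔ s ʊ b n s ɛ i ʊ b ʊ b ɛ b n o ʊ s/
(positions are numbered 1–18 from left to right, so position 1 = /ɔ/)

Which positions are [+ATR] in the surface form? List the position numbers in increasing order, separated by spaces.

1 3 7 8 9 11 13 16 17

From /i/ at 8 rightward: 9 /ʊ/ → [+ATR]; 10 /b/ transparent; 11 /ʊ/ → [+ATR]; 12 /b/ transparent; 13 /ɛ/ → [+ATR]; 14 /b/ transparent; 15 /n/ transparent; 16 /o/ is itself a trigger — this domain ends here.
From /i/ at 8 leftward: 7 /ɛ/ → [+ATR]; 6 /s/ transparent; 5 /n/ transparent; 4 /b/ transparent; 3 /ʊ/ → [+ATR]; 2 /s/ transparent; 1 /ɔ/ → [+ATR]; word edge.
From /o/ at 16 rightward: 17 /ʊ/ → [+ATR]; 18 /s/ transparent; word edge.
From /o/ at 16 leftward: 15 /n/ transparent; 14 /b/ transparent; 13 /ɛ/ → [+ATR]; 12 /b/ transparent; 11 /ʊ/ → [+ATR]; 10 /b/ transparent; 9 /ʊ/ → [+ATR]; 8 /i/ is itself a trigger — this domain ends here.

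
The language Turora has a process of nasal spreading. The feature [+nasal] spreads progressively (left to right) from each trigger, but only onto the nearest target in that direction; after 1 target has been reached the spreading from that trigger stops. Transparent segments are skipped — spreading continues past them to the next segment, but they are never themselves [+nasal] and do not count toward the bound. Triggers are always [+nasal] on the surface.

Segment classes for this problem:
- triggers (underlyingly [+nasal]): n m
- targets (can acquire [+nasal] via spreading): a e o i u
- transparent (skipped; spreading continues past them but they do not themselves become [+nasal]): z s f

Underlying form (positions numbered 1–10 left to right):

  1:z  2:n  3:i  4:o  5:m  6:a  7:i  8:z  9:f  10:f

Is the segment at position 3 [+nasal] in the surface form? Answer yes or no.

From /n/ at 2 rightward: 3 /i/ → [+nasal]; bound reached.
From /m/ at 5 rightward: 6 /a/ → [+nasal]; bound reached.
Targets with no active source: positions 4 7 stay [-nasal].
[+nasal] positions on the surface: 2 3 5 6.

yes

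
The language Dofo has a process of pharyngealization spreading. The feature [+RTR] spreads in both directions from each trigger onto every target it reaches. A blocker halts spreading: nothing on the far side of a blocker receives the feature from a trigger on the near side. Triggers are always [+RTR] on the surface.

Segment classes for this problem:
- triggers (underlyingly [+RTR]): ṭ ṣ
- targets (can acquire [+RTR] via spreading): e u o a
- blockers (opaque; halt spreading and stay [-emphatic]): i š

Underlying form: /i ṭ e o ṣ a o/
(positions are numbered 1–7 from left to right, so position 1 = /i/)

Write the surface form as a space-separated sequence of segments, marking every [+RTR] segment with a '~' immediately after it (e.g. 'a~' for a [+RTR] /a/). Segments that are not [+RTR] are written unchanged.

i ṭ~ e~ o~ ṣ~ a~ o~

From /ṭ/ at 2 rightward: 3 /e/ → [+RTR]; 4 /o/ → [+RTR]; 5 /ṣ/ is itself a trigger — this domain ends here.
From /ṭ/ at 2 leftward: 1 /i/ blocks.
From /ṣ/ at 5 rightward: 6 /a/ → [+RTR]; 7 /o/ → [+RTR]; word edge.
From /ṣ/ at 5 leftward: 4 /o/ → [+RTR]; 3 /e/ → [+RTR]; 2 /ṭ/ is itself a trigger — this domain ends here.
[+RTR] positions on the surface: 2 3 4 5 6 7.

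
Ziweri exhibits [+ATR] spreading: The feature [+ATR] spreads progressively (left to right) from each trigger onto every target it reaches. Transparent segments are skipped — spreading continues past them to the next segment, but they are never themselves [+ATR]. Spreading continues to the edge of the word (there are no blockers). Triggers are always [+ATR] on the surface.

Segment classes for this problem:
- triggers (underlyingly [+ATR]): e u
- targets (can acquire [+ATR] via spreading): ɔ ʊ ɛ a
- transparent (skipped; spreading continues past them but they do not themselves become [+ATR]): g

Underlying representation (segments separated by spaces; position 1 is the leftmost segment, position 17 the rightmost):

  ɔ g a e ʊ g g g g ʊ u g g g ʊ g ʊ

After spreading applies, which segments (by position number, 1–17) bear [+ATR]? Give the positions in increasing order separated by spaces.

4 5 10 11 15 17

From /e/ at 4 rightward: 5 /ʊ/ → [+ATR]; 6 /g/ transparent; 7 /g/ transparent; 8 /g/ transparent; 9 /g/ transparent; 10 /ʊ/ → [+ATR]; 11 /u/ is itself a trigger — this domain ends here.
From /u/ at 11 rightward: 12 /g/ transparent; 13 /g/ transparent; 14 /g/ transparent; 15 /ʊ/ → [+ATR]; 16 /g/ transparent; 17 /ʊ/ → [+ATR]; word edge.
Targets with no active source: positions 1 3 stay [-ATR].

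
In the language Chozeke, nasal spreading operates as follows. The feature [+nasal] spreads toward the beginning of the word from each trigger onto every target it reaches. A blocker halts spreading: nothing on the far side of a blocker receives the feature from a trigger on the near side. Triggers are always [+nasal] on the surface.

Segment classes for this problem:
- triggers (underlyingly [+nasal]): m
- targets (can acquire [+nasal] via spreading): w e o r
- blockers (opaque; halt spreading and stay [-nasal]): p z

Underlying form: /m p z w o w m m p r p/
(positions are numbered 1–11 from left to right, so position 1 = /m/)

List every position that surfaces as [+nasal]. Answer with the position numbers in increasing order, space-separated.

1 4 5 6 7 8

From /m/ at 1 leftward: word edge.
From /m/ at 7 leftward: 6 /w/ → [+nasal]; 5 /o/ → [+nasal]; 4 /w/ → [+nasal]; 3 /z/ blocks.
From /m/ at 8 leftward: 7 /m/ is itself a trigger — this domain ends here.
Target with no active source: position 10 stays [-nasal].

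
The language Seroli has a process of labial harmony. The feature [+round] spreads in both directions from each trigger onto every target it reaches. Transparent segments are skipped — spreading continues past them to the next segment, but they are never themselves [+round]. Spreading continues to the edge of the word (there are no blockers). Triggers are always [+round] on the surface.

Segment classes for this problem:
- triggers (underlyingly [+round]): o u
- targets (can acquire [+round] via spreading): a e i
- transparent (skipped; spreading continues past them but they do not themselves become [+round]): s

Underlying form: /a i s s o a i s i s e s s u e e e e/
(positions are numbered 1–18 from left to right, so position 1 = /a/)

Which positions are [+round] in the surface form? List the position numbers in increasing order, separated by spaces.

From /o/ at 5 rightward: 6 /a/ → [+round]; 7 /i/ → [+round]; 8 /s/ transparent; 9 /i/ → [+round]; 10 /s/ transparent; 11 /e/ → [+round]; 12 /s/ transparent; 13 /s/ transparent; 14 /u/ is itself a trigger — this domain ends here.
From /o/ at 5 leftward: 4 /s/ transparent; 3 /s/ transparent; 2 /i/ → [+round]; 1 /a/ → [+round]; word edge.
From /u/ at 14 rightward: 15 /e/ → [+round]; 16 /e/ → [+round]; 17 /e/ → [+round]; 18 /e/ → [+round]; word edge.
From /u/ at 14 leftward: 13 /s/ transparent; 12 /s/ transparent; 11 /e/ → [+round]; 10 /s/ transparent; 9 /i/ → [+round]; 8 /s/ transparent; 7 /i/ → [+round]; 6 /a/ → [+round]; 5 /o/ is itself a trigger — this domain ends here.

1 2 5 6 7 9 11 14 15 16 17 18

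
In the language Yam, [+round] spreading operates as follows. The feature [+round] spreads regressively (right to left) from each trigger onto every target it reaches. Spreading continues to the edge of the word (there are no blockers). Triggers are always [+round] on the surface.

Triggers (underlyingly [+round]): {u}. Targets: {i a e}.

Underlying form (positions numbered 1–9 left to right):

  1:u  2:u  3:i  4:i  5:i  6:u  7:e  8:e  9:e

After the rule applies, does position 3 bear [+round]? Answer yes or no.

yes

From /u/ at 1 leftward: word edge.
From /u/ at 2 leftward: 1 /u/ is itself a trigger — this domain ends here.
From /u/ at 6 leftward: 5 /i/ → [+round]; 4 /i/ → [+round]; 3 /i/ → [+round]; 2 /u/ is itself a trigger — this domain ends here.
Targets with no active source: positions 7 8 9 stay [-round].
[+round] positions on the surface: 1 2 3 4 5 6.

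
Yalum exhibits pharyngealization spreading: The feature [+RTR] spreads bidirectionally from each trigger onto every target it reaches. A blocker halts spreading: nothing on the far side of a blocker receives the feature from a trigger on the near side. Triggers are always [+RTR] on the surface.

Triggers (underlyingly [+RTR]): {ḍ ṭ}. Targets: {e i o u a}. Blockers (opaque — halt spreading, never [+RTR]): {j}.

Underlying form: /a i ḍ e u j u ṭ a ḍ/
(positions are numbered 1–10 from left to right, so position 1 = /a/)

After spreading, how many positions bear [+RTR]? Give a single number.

9

From /ḍ/ at 3 rightward: 4 /e/ → [+RTR]; 5 /u/ → [+RTR]; 6 /j/ blocks.
From /ḍ/ at 3 leftward: 2 /i/ → [+RTR]; 1 /a/ → [+RTR]; word edge.
From /ṭ/ at 8 rightward: 9 /a/ → [+RTR]; 10 /ḍ/ is itself a trigger — this domain ends here.
From /ṭ/ at 8 leftward: 7 /u/ → [+RTR]; 6 /j/ blocks.
From /ḍ/ at 10 rightward: word edge.
From /ḍ/ at 10 leftward: 9 /a/ → [+RTR]; 8 /ṭ/ is itself a trigger — this domain ends here.
[+RTR] positions on the surface: 1 2 3 4 5 7 8 9 10.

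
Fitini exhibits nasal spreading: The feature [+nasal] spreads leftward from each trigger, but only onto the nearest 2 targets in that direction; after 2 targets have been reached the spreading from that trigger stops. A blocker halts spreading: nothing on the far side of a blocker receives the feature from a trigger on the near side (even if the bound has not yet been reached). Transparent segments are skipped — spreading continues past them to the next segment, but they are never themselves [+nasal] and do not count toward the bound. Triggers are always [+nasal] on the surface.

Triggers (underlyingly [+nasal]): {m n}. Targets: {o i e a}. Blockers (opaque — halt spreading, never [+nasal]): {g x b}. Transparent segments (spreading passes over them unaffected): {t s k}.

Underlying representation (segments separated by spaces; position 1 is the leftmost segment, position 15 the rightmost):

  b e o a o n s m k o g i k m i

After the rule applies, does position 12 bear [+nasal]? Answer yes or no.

yes

From /n/ at 6 leftward: 5 /o/ → [+nasal]; 4 /a/ → [+nasal]; bound reached.
From /m/ at 8 leftward: 7 /s/ transparent; 6 /n/ is itself a trigger — this domain ends here.
From /m/ at 14 leftward: 13 /k/ transparent; 12 /i/ → [+nasal]; 11 /g/ blocks.
Targets with no active source: positions 2 3 10 15 stay [-nasal].
[+nasal] positions on the surface: 4 5 6 8 12 14.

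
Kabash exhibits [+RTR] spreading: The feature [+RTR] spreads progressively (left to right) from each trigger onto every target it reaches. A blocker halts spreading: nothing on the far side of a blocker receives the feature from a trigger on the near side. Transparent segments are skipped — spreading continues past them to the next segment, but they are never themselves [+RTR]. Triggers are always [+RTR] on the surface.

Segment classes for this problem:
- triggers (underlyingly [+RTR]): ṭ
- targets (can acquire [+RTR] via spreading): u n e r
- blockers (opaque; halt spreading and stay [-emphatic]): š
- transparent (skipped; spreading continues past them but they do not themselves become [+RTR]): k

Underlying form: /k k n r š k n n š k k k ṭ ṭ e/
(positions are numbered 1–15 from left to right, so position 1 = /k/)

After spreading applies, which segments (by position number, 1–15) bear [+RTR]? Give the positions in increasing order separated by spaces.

From /ṭ/ at 13 rightward: 14 /ṭ/ is itself a trigger — this domain ends here.
From /ṭ/ at 14 rightward: 15 /e/ → [+RTR]; word edge.
Targets with no active source: positions 3 4 7 8 stay [-emphatic].

13 14 15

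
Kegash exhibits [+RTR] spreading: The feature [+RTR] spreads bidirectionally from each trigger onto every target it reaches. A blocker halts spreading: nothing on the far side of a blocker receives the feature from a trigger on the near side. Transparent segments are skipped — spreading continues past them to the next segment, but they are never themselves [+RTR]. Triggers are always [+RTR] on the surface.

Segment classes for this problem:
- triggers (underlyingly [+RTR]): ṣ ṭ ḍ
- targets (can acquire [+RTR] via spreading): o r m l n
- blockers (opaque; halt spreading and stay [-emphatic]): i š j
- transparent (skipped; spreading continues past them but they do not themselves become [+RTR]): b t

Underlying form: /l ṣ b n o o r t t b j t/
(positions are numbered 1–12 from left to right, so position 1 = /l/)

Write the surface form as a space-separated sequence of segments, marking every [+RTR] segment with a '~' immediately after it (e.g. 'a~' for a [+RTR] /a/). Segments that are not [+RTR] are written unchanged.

From /ṣ/ at 2 rightward: 3 /b/ transparent; 4 /n/ → [+RTR]; 5 /o/ → [+RTR]; 6 /o/ → [+RTR]; 7 /r/ → [+RTR]; 8 /t/ transparent; 9 /t/ transparent; 10 /b/ transparent; 11 /j/ blocks.
From /ṣ/ at 2 leftward: 1 /l/ → [+RTR]; word edge.
[+RTR] positions on the surface: 1 2 4 5 6 7.

l~ ṣ~ b n~ o~ o~ r~ t t b j t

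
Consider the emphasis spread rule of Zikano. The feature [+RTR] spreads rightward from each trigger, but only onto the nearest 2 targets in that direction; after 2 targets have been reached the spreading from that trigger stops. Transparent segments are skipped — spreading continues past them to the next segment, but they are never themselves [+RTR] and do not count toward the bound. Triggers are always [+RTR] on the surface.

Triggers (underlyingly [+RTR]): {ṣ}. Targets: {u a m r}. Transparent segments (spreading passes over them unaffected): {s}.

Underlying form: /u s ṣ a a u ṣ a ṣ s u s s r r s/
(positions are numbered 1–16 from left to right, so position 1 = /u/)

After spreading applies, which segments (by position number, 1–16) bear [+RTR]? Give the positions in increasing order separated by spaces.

From /ṣ/ at 3 rightward: 4 /a/ → [+RTR]; 5 /a/ → [+RTR]; bound reached.
From /ṣ/ at 7 rightward: 8 /a/ → [+RTR]; 9 /ṣ/ is itself a trigger — this domain ends here.
From /ṣ/ at 9 rightward: 10 /s/ transparent; 11 /u/ → [+RTR]; 12 /s/ transparent; 13 /s/ transparent; 14 /r/ → [+RTR]; bound reached.
Targets with no active source: positions 1 6 15 stay [-emphatic].

3 4 5 7 8 9 11 14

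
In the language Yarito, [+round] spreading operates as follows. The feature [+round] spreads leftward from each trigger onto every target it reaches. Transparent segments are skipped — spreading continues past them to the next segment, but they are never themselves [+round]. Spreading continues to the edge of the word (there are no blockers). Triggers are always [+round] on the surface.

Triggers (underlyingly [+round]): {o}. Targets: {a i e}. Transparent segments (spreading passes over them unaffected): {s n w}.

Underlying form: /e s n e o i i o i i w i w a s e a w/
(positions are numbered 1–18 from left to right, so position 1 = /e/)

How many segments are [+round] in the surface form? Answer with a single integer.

From /o/ at 5 leftward: 4 /e/ → [+round]; 3 /n/ transparent; 2 /s/ transparent; 1 /e/ → [+round]; word edge.
From /o/ at 8 leftward: 7 /i/ → [+round]; 6 /i/ → [+round]; 5 /o/ is itself a trigger — this domain ends here.
Targets with no active source: positions 9 10 12 14 16 17 stay [-round].
[+round] positions on the surface: 1 4 5 6 7 8.

6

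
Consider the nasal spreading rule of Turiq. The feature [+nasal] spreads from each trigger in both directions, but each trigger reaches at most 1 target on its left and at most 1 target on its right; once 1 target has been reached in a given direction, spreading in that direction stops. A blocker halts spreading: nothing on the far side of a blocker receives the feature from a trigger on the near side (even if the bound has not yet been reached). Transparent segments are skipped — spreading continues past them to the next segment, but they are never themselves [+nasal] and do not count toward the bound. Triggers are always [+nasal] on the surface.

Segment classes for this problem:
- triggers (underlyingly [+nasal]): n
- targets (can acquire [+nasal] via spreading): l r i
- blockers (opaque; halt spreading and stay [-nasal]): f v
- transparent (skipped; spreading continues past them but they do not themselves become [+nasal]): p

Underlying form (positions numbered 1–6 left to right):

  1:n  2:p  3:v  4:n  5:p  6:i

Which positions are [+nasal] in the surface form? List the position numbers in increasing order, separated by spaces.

From /n/ at 1 rightward: 2 /p/ transparent; 3 /v/ blocks.
From /n/ at 1 leftward: word edge.
From /n/ at 4 rightward: 5 /p/ transparent; 6 /i/ → [+nasal]; bound reached.
From /n/ at 4 leftward: 3 /v/ blocks.

1 4 6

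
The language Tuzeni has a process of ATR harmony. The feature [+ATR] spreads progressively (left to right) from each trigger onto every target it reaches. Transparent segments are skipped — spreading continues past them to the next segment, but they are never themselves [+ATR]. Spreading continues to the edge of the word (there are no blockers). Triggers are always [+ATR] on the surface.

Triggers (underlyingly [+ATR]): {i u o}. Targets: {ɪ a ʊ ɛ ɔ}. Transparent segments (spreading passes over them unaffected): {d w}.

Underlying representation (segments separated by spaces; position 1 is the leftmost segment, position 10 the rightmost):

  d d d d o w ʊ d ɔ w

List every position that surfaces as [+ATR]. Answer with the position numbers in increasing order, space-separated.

From /o/ at 5 rightward: 6 /w/ transparent; 7 /ʊ/ → [+ATR]; 8 /d/ transparent; 9 /ɔ/ → [+ATR]; 10 /w/ transparent; word edge.

5 7 9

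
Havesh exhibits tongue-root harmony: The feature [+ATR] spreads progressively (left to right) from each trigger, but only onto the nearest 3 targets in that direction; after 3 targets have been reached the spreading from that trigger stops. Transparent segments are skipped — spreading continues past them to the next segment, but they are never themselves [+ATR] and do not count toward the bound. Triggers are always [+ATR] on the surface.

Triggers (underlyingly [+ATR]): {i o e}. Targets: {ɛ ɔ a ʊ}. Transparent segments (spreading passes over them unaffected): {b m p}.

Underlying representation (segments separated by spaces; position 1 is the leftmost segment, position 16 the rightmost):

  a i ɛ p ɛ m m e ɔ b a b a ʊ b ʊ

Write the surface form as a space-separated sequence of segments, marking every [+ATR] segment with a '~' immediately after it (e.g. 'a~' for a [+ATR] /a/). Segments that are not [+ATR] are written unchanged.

From /i/ at 2 rightward: 3 /ɛ/ → [+ATR]; 4 /p/ transparent; 5 /ɛ/ → [+ATR]; 6 /m/ transparent; 7 /m/ transparent; 8 /e/ is itself a trigger — this domain ends here.
From /e/ at 8 rightward: 9 /ɔ/ → [+ATR]; 10 /b/ transparent; 11 /a/ → [+ATR]; 12 /b/ transparent; 13 /a/ → [+ATR]; bound reached.
Targets with no active source: positions 1 14 16 stay [-ATR].
[+ATR] positions on the surface: 2 3 5 8 9 11 13.

a i~ ɛ~ p ɛ~ m m e~ ɔ~ b a~ b a~ ʊ b ʊ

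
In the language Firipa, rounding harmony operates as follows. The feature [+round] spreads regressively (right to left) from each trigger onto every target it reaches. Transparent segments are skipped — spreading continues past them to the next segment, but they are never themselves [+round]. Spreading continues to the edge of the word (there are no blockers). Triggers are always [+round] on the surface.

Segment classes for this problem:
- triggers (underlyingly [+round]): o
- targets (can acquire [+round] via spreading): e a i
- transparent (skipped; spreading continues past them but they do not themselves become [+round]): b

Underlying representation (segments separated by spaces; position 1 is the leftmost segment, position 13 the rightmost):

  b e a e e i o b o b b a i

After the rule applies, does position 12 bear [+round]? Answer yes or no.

no

From /o/ at 7 leftward: 6 /i/ → [+round]; 5 /e/ → [+round]; 4 /e/ → [+round]; 3 /a/ → [+round]; 2 /e/ → [+round]; 1 /b/ transparent; word edge.
From /o/ at 9 leftward: 8 /b/ transparent; 7 /o/ is itself a trigger — this domain ends here.
Targets with no active source: positions 12 13 stay [-round].
[+round] positions on the surface: 2 3 4 5 6 7 9.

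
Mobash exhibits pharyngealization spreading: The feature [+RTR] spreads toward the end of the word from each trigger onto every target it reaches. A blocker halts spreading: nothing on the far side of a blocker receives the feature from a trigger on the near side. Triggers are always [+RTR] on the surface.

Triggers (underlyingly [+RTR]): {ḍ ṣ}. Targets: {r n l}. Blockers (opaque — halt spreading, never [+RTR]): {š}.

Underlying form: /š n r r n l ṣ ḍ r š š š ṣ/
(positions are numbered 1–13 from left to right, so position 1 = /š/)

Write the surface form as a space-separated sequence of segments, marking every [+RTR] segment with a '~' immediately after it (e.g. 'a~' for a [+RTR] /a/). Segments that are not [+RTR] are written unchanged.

From /ṣ/ at 7 rightward: 8 /ḍ/ is itself a trigger — this domain ends here.
From /ḍ/ at 8 rightward: 9 /r/ → [+RTR]; 10 /š/ blocks.
From /ṣ/ at 13 rightward: word edge.
Targets with no active source: positions 2 3 4 5 6 stay [-emphatic].
[+RTR] positions on the surface: 7 8 9 13.

š n r r n l ṣ~ ḍ~ r~ š š š ṣ~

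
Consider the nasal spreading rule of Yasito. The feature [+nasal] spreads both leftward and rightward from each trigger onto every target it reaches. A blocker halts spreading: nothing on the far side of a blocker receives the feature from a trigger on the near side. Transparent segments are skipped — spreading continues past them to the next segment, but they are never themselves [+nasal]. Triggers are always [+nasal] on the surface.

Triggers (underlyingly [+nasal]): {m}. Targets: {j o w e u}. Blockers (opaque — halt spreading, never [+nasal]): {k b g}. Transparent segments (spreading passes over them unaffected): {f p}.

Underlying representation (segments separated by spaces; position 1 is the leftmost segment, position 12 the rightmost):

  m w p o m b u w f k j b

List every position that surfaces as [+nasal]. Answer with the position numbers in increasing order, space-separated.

From /m/ at 1 rightward: 2 /w/ → [+nasal]; 3 /p/ transparent; 4 /o/ → [+nasal]; 5 /m/ is itself a trigger — this domain ends here.
From /m/ at 1 leftward: word edge.
From /m/ at 5 rightward: 6 /b/ blocks.
From /m/ at 5 leftward: 4 /o/ → [+nasal]; 3 /p/ transparent; 2 /w/ → [+nasal]; 1 /m/ is itself a trigger — this domain ends here.
Targets with no active source: positions 7 8 11 stay [-nasal].

1 2 4 5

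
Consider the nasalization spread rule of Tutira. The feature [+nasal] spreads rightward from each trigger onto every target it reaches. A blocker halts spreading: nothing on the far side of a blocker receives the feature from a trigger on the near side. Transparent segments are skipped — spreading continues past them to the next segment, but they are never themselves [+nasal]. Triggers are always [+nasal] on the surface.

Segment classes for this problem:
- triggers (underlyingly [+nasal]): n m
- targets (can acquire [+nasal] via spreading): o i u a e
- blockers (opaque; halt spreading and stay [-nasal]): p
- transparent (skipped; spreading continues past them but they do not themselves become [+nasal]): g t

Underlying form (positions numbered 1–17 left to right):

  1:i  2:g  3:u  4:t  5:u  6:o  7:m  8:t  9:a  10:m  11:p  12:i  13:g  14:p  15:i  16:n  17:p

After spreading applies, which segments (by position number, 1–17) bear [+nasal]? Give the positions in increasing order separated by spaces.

7 9 10 16

From /m/ at 7 rightward: 8 /t/ transparent; 9 /a/ → [+nasal]; 10 /m/ is itself a trigger — this domain ends here.
From /m/ at 10 rightward: 11 /p/ blocks.
From /n/ at 16 rightward: 17 /p/ blocks.
Targets with no active source: positions 1 3 5 6 12 15 stay [-nasal].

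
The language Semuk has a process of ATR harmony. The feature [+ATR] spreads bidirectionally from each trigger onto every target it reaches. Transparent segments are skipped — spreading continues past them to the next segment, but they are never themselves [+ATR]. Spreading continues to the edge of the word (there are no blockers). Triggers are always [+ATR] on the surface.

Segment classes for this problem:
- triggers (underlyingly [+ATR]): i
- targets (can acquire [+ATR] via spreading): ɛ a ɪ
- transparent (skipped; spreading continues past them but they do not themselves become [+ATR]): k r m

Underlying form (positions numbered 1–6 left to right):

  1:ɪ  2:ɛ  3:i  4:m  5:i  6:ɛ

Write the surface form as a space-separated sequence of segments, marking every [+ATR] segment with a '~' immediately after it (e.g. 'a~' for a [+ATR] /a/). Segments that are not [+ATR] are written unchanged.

ɪ~ ɛ~ i~ m i~ ɛ~

From /i/ at 3 rightward: 4 /m/ transparent; 5 /i/ is itself a trigger — this domain ends here.
From /i/ at 3 leftward: 2 /ɛ/ → [+ATR]; 1 /ɪ/ → [+ATR]; word edge.
From /i/ at 5 rightward: 6 /ɛ/ → [+ATR]; word edge.
From /i/ at 5 leftward: 4 /m/ transparent; 3 /i/ is itself a trigger — this domain ends here.
[+ATR] positions on the surface: 1 2 3 5 6.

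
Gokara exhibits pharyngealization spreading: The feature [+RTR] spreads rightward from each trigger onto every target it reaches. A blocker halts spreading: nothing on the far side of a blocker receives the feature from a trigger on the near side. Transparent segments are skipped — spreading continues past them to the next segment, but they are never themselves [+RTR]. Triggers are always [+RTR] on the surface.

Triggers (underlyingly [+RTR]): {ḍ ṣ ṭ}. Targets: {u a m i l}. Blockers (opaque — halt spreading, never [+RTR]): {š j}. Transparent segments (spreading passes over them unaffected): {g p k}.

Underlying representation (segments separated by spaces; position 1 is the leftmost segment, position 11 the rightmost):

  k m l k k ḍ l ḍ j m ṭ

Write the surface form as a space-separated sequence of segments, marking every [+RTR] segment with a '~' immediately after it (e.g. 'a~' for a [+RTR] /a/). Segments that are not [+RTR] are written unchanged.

From /ḍ/ at 6 rightward: 7 /l/ → [+RTR]; 8 /ḍ/ is itself a trigger — this domain ends here.
From /ḍ/ at 8 rightward: 9 /j/ blocks.
From /ṭ/ at 11 rightward: word edge.
Targets with no active source: positions 2 3 10 stay [-emphatic].
[+RTR] positions on the surface: 6 7 8 11.

k m l k k ḍ~ l~ ḍ~ j m ṭ~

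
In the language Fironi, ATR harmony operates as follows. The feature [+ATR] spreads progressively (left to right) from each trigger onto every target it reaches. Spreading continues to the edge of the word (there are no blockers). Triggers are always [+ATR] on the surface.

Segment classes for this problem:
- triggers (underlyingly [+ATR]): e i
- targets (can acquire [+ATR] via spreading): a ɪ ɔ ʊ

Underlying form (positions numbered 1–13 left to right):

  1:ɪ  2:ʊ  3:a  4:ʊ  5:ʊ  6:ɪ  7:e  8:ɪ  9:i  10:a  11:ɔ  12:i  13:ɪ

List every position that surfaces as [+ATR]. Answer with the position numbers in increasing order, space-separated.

From /e/ at 7 rightward: 8 /ɪ/ → [+ATR]; 9 /i/ is itself a trigger — this domain ends here.
From /i/ at 9 rightward: 10 /a/ → [+ATR]; 11 /ɔ/ → [+ATR]; 12 /i/ is itself a trigger — this domain ends here.
From /i/ at 12 rightward: 13 /ɪ/ → [+ATR]; word edge.
Targets with no active source: positions 1 2 3 4 5 6 stay [-ATR].

7 8 9 10 11 12 13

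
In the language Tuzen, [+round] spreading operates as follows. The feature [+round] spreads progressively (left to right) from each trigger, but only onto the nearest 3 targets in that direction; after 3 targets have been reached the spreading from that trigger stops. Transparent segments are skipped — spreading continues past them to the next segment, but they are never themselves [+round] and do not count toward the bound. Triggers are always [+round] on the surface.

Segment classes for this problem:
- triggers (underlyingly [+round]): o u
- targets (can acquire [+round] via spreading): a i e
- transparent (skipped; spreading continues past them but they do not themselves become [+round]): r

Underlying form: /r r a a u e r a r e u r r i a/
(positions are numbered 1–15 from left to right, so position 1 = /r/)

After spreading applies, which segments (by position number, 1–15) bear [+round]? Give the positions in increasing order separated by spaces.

5 6 8 10 11 14 15

From /u/ at 5 rightward: 6 /e/ → [+round]; 7 /r/ transparent; 8 /a/ → [+round]; 9 /r/ transparent; 10 /e/ → [+round]; bound reached.
From /u/ at 11 rightward: 12 /r/ transparent; 13 /r/ transparent; 14 /i/ → [+round]; 15 /a/ → [+round]; word edge.
Targets with no active source: positions 3 4 stay [-round].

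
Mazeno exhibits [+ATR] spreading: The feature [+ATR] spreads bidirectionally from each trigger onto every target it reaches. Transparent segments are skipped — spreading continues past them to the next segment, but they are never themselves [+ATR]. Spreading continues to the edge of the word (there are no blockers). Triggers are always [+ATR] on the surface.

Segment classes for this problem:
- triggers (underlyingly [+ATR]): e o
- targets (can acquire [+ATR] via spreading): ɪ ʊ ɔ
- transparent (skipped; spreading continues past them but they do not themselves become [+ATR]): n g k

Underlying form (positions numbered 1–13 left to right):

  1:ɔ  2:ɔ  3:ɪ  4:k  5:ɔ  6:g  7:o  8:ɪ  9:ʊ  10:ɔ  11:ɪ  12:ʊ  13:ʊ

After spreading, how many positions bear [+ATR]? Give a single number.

From /o/ at 7 rightward: 8 /ɪ/ → [+ATR]; 9 /ʊ/ → [+ATR]; 10 /ɔ/ → [+ATR]; 11 /ɪ/ → [+ATR]; 12 /ʊ/ → [+ATR]; 13 /ʊ/ → [+ATR]; word edge.
From /o/ at 7 leftward: 6 /g/ transparent; 5 /ɔ/ → [+ATR]; 4 /k/ transparent; 3 /ɪ/ → [+ATR]; 2 /ɔ/ → [+ATR]; 1 /ɔ/ → [+ATR]; word edge.
[+ATR] positions on the surface: 1 2 3 5 7 8 9 10 11 12 13.

11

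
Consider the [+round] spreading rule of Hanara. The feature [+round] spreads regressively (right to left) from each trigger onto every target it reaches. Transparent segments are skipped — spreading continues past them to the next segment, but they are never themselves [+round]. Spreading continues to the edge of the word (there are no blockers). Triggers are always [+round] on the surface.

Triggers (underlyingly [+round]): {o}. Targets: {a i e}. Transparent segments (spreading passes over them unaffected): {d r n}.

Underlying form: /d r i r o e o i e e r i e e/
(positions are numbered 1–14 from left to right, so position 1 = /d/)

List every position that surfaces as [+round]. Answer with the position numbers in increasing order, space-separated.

3 5 6 7

From /o/ at 5 leftward: 4 /r/ transparent; 3 /i/ → [+round]; 2 /r/ transparent; 1 /d/ transparent; word edge.
From /o/ at 7 leftward: 6 /e/ → [+round]; 5 /o/ is itself a trigger — this domain ends here.
Targets with no active source: positions 8 9 10 12 13 14 stay [-round].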